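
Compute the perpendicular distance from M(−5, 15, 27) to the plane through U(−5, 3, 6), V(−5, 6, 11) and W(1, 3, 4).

UV = (0, 3, 5) and UW = (6, 0, −2), so a normal is n = UV × UW = (−6, 30, −18).
Then n·(−5, 15, 27) − 12 = −18.
|n| = √(36 + 900 + 324) = 6√35, so the distance is |-18|/(6√35) = 3/√35.

3/√35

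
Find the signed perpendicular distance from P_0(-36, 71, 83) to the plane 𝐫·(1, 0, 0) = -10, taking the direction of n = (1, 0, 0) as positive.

-26

n·P_0 − (-10) = -26.
|n| = 1, so the signed distance is -26/1 = -26.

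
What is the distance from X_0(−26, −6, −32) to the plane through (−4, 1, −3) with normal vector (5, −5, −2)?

The plane has equation n·(r − (−4, 1, −3)) = 0, i.e. n·r = -19.
Then n·(−26, −6, −32) − (−19) = −17.
|n| = √(25 + 25 + 4) = 3√6, so the distance is |-17|/(3√6) = 17/(3√6).

17/(3√6)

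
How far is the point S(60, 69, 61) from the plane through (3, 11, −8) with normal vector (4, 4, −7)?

23/9

The plane has equation n·(r − (3, 11, −8)) = 0, i.e. n·r = 112.
Then n·(60, 69, 61) − 112 = −23.
|n| = √(16 + 16 + 49) = 9, so the distance is |-23|/9 = 23/9.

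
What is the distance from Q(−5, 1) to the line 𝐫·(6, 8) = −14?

4/5

d = |6·(-5) + 8·1 − (-14)| / √(36 + 64) = |-8|/10 = 4/5.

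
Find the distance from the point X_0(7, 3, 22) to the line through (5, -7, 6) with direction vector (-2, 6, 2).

Direction vector d = (-2, 6, 2).
AP = (2, 10, 16); AP·d = 88, |AP|² = 360, |d|² = 44.
distance² = |AP|² − (AP·d)²/|d|² = 360 − 7744/44 = 184, so the distance is 2√46.

2√46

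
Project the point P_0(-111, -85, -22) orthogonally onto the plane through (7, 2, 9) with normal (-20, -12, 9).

(-11, -25, -67)

The perpendicular from P_0 has direction n = (-20, -12, 9): r = (-111, -85, -22) + μ(-20, -12, 9).
Substitute into the plane: n·(P_0 + μn) = -83 gives 3042 + 625μ = -83, so μ = -5.
Foot = (-111, -85, -22) + (-5)·(-20, -12, 9) = (-11, -25, -67).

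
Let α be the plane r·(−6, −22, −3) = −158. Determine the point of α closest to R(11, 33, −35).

n = (−6, −22, −3), |n|² = 529, and n·R − (-158) = -529.
t = -529/529 = -1, so the foot is R − t·n = (11, 33, −35) − (-1)·(−6, −22, −3) = (5, 11, −38).

(5, 11, -38)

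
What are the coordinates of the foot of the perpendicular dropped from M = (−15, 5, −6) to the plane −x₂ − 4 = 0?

The perpendicular from M has direction n = (0, −1, 0): r = (−15, 5, −6) + μ(0, −1, 0).
Substitute into the plane: n·(M + μn) = 4 gives -5 + 1μ = 4, so μ = 9.
Foot = (−15, 5, −6) + 9·(0, −1, 0) = (−15, −4, −6).

(-15, -4, -6)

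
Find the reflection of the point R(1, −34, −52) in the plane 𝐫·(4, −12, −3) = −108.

With n = (4, −12, −3), the signed offset is (n·R − (-108))/|n|² = 676/169 = 4.
R' = R − 2t·n = (1, −34, −52) − 8·(4, −12, −3) = (−31, 62, −28).

(-31, 62, -28)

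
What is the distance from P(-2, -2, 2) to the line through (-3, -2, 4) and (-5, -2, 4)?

2

A direction vector is d = (-2, 0, 0).
AP = (1, 0, -2), and AP × d = (0, 4, 0).
|AP × d|² = 16 and |d|² = 4, so the distance is √(16/4) = √4 = 2.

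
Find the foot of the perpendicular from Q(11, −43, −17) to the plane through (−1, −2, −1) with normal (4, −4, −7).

(-5, -27, 11)

n = (4, −4, −7), |n|² = 81, and n·Q − 11 = 324.
t = 324/81 = 4, so the foot is Q − t·n = (11, −43, −17) − 4·(4, −4, −7) = (−5, −27, 11).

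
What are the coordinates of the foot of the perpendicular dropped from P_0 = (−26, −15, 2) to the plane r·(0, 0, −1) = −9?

The perpendicular from P_0 has direction n = (0, 0, −1): r = (−26, −15, 2) + t(0, 0, −1).
Substitute into the plane: n·(P_0 + tn) = -9 gives -2 + 1t = -9, so t = -7.
Foot = (−26, −15, 2) + (-7)·(0, 0, −1) = (−26, −15, 9).

(-26, -15, 9)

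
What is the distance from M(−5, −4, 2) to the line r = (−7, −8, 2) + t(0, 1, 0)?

2

Direction vector d = (0, 1, 0).
AP = (2, 4, 0), and AP × d = (0, 0, 2).
|AP × d|² = 4 and |d|² = 1, so the distance is √4 = 2.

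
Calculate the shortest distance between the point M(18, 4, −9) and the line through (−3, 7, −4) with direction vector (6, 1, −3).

√61

Direction vector d = (6, 1, −3).
AP = (21, −3, −5), and AP × d = (14, 33, 39).
|AP × d|² = 2806 and |d|² = 46, so the distance is √(2806/46) = √61.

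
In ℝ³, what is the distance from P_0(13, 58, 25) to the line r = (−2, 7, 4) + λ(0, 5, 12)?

Direction vector d = (0, 5, 12).
AP = (15, 51, 21), and AP × d = (507, −180, 75).
|AP × d|² = 295074 and |d|² = 169, so the distance is √(295074/169) = √1746 = 3√194.

3√194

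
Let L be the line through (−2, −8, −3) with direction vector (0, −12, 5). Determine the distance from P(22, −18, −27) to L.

Direction vector d = (0, −12, 5).
AP = (24, −10, −24), and AP × d = (−338, −120, −288).
|AP × d|² = 211588 and |d|² = 169, so the distance is √(211588/169) = √1252 = 2√313.

2√313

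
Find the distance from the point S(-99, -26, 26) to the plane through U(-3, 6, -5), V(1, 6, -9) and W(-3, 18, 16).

UV = (4, 0, -4) and UW = (0, 12, 21), so a normal is n = UV × UW = (48, -84, 48).
Then n·(-99, -26, 26) - (-888) = -432.
|n| = √(2304 + 7056 + 2304) = 108, so the distance is |-432|/108 = 4.

4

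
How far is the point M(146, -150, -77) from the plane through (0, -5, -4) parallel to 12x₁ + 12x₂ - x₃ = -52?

Parallel planes share the normal n = (12, 12, -1); since (0, -5, -4) lies on the plane, its equation is 12x₁ + 12x₂ - x₃ = -56.
d = |12·146 + 12·(-150) + (-1)·(-77) − (-56)| / √(144 + 144 + 1) = |85| / 17 = 5.

5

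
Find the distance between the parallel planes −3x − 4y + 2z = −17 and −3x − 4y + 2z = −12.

With common normal n = (−3, −4, 2) (|n| = √29), the distance is |(-17) − (-12)|/|n| = 5/√29.

5√29/29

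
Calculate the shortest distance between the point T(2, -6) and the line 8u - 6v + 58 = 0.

The normal to the line is n = (8, -6) with |n| = 10.
|n·T − (-58)| = |52 − (-58)| = 110, so the distance is 110/10 = 11.

11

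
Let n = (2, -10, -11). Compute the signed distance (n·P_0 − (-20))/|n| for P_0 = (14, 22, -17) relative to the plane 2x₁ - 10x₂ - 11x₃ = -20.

1

n·P_0 − (-20) = 15.
|n| = 15, so the signed distance is 15/15 = 1.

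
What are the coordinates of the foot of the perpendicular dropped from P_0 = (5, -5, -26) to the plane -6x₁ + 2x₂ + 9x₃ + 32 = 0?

The perpendicular from P_0 has direction n = (-6, 2, 9): r = (5, -5, -26) + μ(-6, 2, 9).
Substitute into the plane: n·(P_0 + μn) = -32 gives -274 + 121μ = -32, so μ = 2.
Foot = (5, -5, -26) + 2·(-6, 2, 9) = (-7, -1, -8).

(-7, -1, -8)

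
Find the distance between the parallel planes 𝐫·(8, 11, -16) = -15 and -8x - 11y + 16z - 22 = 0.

Divide the second equation by -1 to match normals: 8x + 11y - 16z = -22.
Both planes have normal n = (8, 11, -16), |n| = 21. Any point on the first plane is at distance |(-22) − (-15)|/|n| = 7/21 = 1/3 from the second.

1/3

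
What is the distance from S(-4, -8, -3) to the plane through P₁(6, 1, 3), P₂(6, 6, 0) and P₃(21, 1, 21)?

P₁P₂ = (0, 5, -3) and P₁P₃ = (15, 0, 18), so a normal is n = P₁P₂ × P₁P₃ = (90, -45, -75).
d = |90·(-4) + (-45)·(-8) + (-75)·(-3) − 270| / √(8100 + 2025 + 5625) = |-45| / (15√70) = 3√70/70.

3√70/70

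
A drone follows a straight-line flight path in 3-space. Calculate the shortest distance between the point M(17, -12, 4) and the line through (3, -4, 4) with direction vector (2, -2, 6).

6√6

Direction vector d = (2, -2, 6).
AP = (14, -8, 0), and AP × d = (-48, -84, -12).
|AP × d|² = 9504 and |d|² = 44, so the distance is √(9504/44) = √216 = 6√6.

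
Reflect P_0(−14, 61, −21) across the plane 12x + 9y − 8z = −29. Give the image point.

(-62, 25, 11)

With n = (12, 9, −8), the signed offset is (n·P_0 − (-29))/|n|² = 578/289 = 2.
P_0' = P_0 − 2t·n = (−14, 61, −21) − 4·(12, 9, −8) = (−62, 25, 11).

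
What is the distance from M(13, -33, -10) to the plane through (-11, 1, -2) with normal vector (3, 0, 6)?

The plane has equation n·(r − (-11, 1, -2)) = 0, i.e. n·r = -45.
Then n·(13, -33, -10) - (-45) = 24.
|n| = √(9 + 0 + 36) = 3√5, so the distance is |24|/(3√5) = 8√5/5.

8/√5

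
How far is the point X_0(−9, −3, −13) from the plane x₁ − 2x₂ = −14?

11/√5

n = (1, −2, 0); n·P − (-14) = 11; |n| = √5; distance = 11/√5 = 11√5/5.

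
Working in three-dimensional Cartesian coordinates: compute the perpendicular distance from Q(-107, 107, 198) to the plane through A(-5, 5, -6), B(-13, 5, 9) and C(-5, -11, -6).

6

AB = (-8, 0, 15) and AC = (0, -16, 0), so a normal is n = AB × AC = (240, 0, 128).
d = |240·(-107) + 128·198 − (-1968)| / √(57600 + 0 + 16384) = |1632| / 272 = 6.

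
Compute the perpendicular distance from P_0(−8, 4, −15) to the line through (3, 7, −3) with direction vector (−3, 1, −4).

2√10

Direction vector d = (−3, 1, −4).
AP = (−11, −3, −12); AP·d = 78, |AP|² = 274, |d|² = 26.
distance² = |AP|² − (AP·d)²/|d|² = 274 − 6084/26 = 40, so the distance is 2√10.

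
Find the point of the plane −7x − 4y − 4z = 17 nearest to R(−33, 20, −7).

(-19, 28, 1)

The perpendicular from R has direction n = (−7, −4, −4): r = (−33, 20, −7) + t(−7, −4, −4).
Substitute into the plane: n·(R + tn) = 17 gives 179 + 81t = 17, so t = -2.
Foot = (−33, 20, −7) + (-2)·(−7, −4, −4) = (−19, 28, 1).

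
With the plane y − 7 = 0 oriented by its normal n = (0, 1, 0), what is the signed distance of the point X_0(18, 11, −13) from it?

n·X_0 − 7 = 4.
|n| = 1, so the signed distance is 4/1 = 4.

4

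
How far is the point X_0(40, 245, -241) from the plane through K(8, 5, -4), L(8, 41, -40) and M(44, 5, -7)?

4

KL = (0, 36, -36) and KM = (36, 0, -3), so a normal is n = KL × KM = (-108, -1296, -1296).
n = (-108, -1296, -1296); n·P − (-2160) = -7344; |n| = 1836; distance = 7344/1836 = 4.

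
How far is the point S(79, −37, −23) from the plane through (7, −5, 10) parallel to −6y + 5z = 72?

27√61/61

Parallel planes share the normal n = (0, −6, 5); since (7, −5, 10) lies on the plane, its equation is −6y + 5z = 80.
Then n·(79, −37, −23) − 80 = 27.
|n| = √(0 + 36 + 25) = √61, so the distance is |27|/√61 = 27/√61.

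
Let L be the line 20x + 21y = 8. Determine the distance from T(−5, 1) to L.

3

The normal to the line is n = (20, 21) with |n| = 29.
|n·T − 8| = |-79 − 8| = 87, so the distance is 87/29 = 3.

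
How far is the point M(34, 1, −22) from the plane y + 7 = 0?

8

n = (0, 1, 0); n·P − (-7) = 8; |n| = 1; distance = 8/1 = 8.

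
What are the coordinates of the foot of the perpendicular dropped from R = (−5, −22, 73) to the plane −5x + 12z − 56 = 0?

The perpendicular from R has direction n = (−5, 0, 12): r = (−5, −22, 73) + μ(−5, 0, 12).
Substitute into the plane: n·(R + μn) = 56 gives 901 + 169μ = 56, so μ = -5.
Foot = (−5, −22, 73) + (-5)·(−5, 0, 12) = (20, −22, 13).

(20, -22, 13)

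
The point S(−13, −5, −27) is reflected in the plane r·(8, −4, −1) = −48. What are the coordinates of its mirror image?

n = (8, −4, −1), |n|² = 81, n·S − (-48) = -9, so t = -9/81 = -1/9.
Foot F = S − (-1/9)·n = (−109/9, −49/9, −244/9); the reflection is 2F − S = (−101/9, −53/9, −245/9).

(-101/9, -53/9, -245/9)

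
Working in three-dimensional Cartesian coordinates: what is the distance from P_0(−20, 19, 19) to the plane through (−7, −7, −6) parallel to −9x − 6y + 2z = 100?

Parallel planes share the normal n = (−9, −6, 2); since (−7, −7, −6) lies on the plane, its equation is −9x − 6y + 2z = 93.
Then n·(−20, 19, 19) − 93 = 11.
|n| = √(81 + 36 + 4) = 11, so the distance is |11|/11 = 1.

1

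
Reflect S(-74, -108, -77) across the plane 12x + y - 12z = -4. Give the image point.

With n = (12, 1, -12), the signed offset is (n·S − (-4))/|n|² = -68/289 = -4/17.
S' = S − 2t·n = (-74, -108, -77) − (-8/17)·(12, 1, -12) = (-1162/17, -1828/17, -1405/17).

(-1162/17, -1828/17, -1405/17)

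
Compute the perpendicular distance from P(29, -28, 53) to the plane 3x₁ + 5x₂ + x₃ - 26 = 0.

Normal vector n = (3, 5, 1), and n·(29, -28, 53) - 26 = -26.
|n| = √(9 + 25 + 1) = √35, so the distance is |-26|/√35 = 26/√35.

26√35/35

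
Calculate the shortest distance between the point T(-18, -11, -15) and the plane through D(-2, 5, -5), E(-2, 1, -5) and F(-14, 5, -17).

DE = (0, -4, 0) and DF = (-12, 0, -12), so a normal is n = DE × DF = (48, 0, -48).
n = (48, 0, -48); n·P − 144 = -288; |n| = 48√2; distance = 288/(48√2) = 3√2.

3√2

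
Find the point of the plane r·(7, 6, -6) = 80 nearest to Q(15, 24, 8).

The perpendicular from Q has direction n = (7, 6, -6): r = (15, 24, 8) + t(7, 6, -6).
Substitute into the plane: n·(Q + tn) = 80 gives 201 + 121t = 80, so t = -1.
Foot = (15, 24, 8) + (-1)·(7, 6, -6) = (8, 18, 14).

(8, 18, 14)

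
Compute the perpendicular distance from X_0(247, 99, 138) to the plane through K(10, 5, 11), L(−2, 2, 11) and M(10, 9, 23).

7

KL = (−12, −3, 0) and KM = (0, 4, 12), so a normal is n = KL × KM = (−36, 144, −48).
Then n·(247, 99, 138) − (−168) = −1092.
|n| = √(1296 + 20736 + 2304) = 156, so the distance is |-1092|/156 = 7.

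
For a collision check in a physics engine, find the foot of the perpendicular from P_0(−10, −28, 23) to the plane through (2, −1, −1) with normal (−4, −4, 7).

(6, -12, -5)

n = (−4, −4, 7), |n|² = 81, and n·P_0 − (-11) = 324.
t = 324/81 = 4, so the foot is P_0 − t·n = (−10, −28, 23) − 4·(−4, −4, 7) = (6, −12, −5).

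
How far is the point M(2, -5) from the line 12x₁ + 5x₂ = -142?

d = |12·2 + 5·(-5) − (-142)| / √(144 + 25) = |141|/13 = 141/13.

141/13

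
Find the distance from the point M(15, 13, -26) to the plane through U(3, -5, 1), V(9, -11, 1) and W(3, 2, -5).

UV = (6, -6, 0) and UW = (0, 7, -6), so a normal is n = UV × UW = (36, 36, 42).
d = |36·15 + 36·13 + 42·(-26) − (-30)| / √(1296 + 1296 + 1764) = |-54| / 66 = 9/11.

9/11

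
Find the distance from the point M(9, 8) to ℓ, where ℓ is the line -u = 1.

10

d = |(-1)·9 + 0·8 − 1| / √(1 + 0) = |-10|/1 = 10.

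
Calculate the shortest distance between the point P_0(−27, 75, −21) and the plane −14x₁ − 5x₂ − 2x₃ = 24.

Normal vector n = (−14, −5, −2), and n·(−27, 75, −21) − 24 = 21.
|n| = √(196 + 25 + 4) = 15, so the distance is |21|/15 = 7/5.

7/5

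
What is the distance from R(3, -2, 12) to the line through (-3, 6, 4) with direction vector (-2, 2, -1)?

Direction vector d = (-2, 2, -1).
AP = (6, -8, 8); AP·d = -36, |AP|² = 164, |d|² = 9.
distance² = |AP|² − (AP·d)²/|d|² = 164 − 1296/9 = 20, so the distance is 2√5.

2√5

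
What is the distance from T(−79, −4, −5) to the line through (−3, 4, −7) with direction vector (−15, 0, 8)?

Direction vector d = (−15, 0, 8).
AP = (−76, −8, 2), and AP × d = (−64, 578, −120).
|AP × d|² = 352580 and |d|² = 289, so the distance is √(352580/289) = √1220 = 2√305.

2√305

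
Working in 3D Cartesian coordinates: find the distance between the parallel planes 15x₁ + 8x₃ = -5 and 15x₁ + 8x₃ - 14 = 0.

Both planes have normal n = (15, 0, 8), |n| = 17. Any point on the first plane is at distance |14 − (-5)|/|n| = 19/17 from the second.

19/17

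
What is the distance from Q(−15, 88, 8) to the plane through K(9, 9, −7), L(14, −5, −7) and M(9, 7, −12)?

29/15

KL = (5, −14, 0) and KM = (0, −2, −5), so a normal is n = KL × KM = (70, 25, −10).
d = |70·(-15) + 25·88 + (-10)·8 − 925| / √(4900 + 625 + 100) = |145| / 75 = 29/15.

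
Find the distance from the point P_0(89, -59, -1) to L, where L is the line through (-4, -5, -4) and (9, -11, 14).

3√757

A direction vector is d = (13, -6, 18).
AP = (93, -54, 3), and AP × d = (-954, -1635, 144).
|AP × d|² = 3604077 and |d|² = 529, so the distance is √(3604077/529) = √6813 = 3√757.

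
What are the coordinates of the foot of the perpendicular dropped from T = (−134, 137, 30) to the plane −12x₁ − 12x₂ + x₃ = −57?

(-2242/17, 2365/17, 507/17)

The perpendicular from T has direction n = (−12, −12, 1): r = (−134, 137, 30) + t(−12, −12, 1).
Substitute into the plane: n·(T + tn) = -57 gives -6 + 289t = -57, so t = -3/17.
Foot = (−134, 137, 30) + (-3/17)·(−12, −12, 1) = (−2242/17, 2365/17, 507/17).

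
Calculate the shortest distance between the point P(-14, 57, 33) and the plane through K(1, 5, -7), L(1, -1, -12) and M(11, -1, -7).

KL = (0, -6, -5) and KM = (10, -6, 0), so a normal is n = KL × KM = (-30, -50, 60).
Then n·(-14, 57, 33) - (-700) = 250.
|n| = √(900 + 2500 + 3600) = 10√70, so the distance is |250|/(10√70) = 25/√70.

25/√70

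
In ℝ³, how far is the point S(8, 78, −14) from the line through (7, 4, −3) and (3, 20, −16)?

3√181

A direction vector is d = (−4, 16, −13).
AP = (1, 74, −11), and AP × d = (−786, 57, 312).
|AP × d|² = 718389 and |d|² = 441, so the distance is √(718389/441) = √1629 = 3√181.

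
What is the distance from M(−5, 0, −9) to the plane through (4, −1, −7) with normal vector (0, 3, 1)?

√10/10

The plane has equation n·(r − (4, −1, −7)) = 0, i.e. n·r = -10.
Then n·(−5, 0, −9) − (−10) = 1.
|n| = √(0 + 9 + 1) = √10, so the distance is |1|/√10 = √10/10.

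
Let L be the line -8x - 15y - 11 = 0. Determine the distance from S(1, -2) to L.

The normal to the line is n = (-8, -15) with |n| = 17.
|n·S − 11| = |22 − 11| = 11, so the distance is 11/17.

11/17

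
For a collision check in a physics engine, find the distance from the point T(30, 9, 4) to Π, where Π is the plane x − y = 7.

Normal vector n = (1, −1, 0), and n·(30, 9, 4) − 7 = 14.
|n| = √(1 + 1 + 0) = √2, so the distance is |14|/√2 = 7√2.

7√2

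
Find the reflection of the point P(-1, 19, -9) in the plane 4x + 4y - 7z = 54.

n = (4, 4, -7), |n|² = 81, n·P − 54 = 81, so t = 81/81 = 1.
Foot F = P − 1·n = (-5, 15, -2); the reflection is 2F − P = (-9, 11, 5).

(-9, 11, 5)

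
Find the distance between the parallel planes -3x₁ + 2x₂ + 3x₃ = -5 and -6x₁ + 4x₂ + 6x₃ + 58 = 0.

24/√22

Divide the second equation by 2 to match normals: -3x₁ + 2x₂ + 3x₃ = -29.
With common normal n = (-3, 2, 3) (|n| = √22), the distance is |(-5) − (-29)|/|n| = 24/√22 = 12√22/11.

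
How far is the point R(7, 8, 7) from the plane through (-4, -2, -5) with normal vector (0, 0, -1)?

12

The plane has equation n·(r − (-4, -2, -5)) = 0, i.e. n·r = 5.
Then n·(7, 8, 7) - 5 = -12.
|n| = √(0 + 0 + 1) = 1, so the distance is |-12|/1 = 12.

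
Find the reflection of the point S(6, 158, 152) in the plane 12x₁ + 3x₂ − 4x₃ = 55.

(294/13, 2108/13, 1904/13)

n = (12, 3, −4), |n|² = 169, n·S − 55 = -117, so t = -117/169 = -9/13.
Foot F = S − (-9/13)·n = (186/13, 2081/13, 1940/13); the reflection is 2F − S = (294/13, 2108/13, 1904/13).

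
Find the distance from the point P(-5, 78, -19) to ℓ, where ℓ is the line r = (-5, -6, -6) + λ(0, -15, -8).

Direction vector d = (0, -15, -8).
AP = (0, 84, -13); AP·d = -1156, |AP|² = 7225, |d|² = 289.
distance² = |AP|² − (AP·d)²/|d|² = 7225 − 1336336/289 = 2601, so the distance is 51.

51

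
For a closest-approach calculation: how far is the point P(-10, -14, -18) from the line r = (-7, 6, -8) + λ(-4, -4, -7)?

√185

Direction vector d = (-4, -4, -7).
AP = (-3, -20, -10); AP·d = 162, |AP|² = 509, |d|² = 81.
distance² = |AP|² − (AP·d)²/|d|² = 509 − 26244/81 = 185, so the distance is √185.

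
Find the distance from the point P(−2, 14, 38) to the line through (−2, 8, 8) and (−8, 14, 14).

A direction vector is d = (−6, 6, 6).
AP = (0, 6, 30), and AP × d = (−144, −180, 36).
|AP × d|² = 54432 and |d|² = 108, so the distance is √(54432/108) = √504 = 6√14.

6√14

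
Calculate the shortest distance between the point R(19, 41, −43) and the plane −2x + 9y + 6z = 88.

d = |(-2)·19 + 9·41 + 6·(-43) − 88| / √(4 + 81 + 36) = |-15| / 11 = 15/11.

15/11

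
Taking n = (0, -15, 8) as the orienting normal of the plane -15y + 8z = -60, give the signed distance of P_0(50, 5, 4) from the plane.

1

n·P_0 − (-60) = 17.
|n| = 17, so the signed distance is 17/17 = 1.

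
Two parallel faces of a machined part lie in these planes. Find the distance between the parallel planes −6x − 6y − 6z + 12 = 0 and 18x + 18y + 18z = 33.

1/(6√3)

Divide the second equation by -3 to match normals: −6x − 6y − 6z = -11.
With common normal n = (−6, −6, −6) (|n| = 6√3), the distance is |(-12) − (-11)|/|n| = 1/(6√3).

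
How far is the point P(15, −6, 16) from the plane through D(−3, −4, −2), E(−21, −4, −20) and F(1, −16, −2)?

2√19/19

DE = (−18, 0, −18) and DF = (4, −12, 0), so a normal is n = DE × DF = (−216, −72, 216).
Then n·(15, −6, 16) − 504 = 144.
|n| = √(46656 + 5184 + 46656) = 72√19, so the distance is |144|/(72√19) = 2/√19.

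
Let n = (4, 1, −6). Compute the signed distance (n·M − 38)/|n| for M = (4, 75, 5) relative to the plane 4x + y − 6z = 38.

n·M − 38 = 23.
|n| = √53, so the signed distance is 23/√53.

23/√53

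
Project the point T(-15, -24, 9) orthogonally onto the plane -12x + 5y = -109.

The perpendicular from T has direction n = (-12, 5, 0): r = (-15, -24, 9) + μ(-12, 5, 0).
Substitute into the plane: n·(T + μn) = -109 gives 60 + 169μ = -109, so μ = -1.
Foot = (-15, -24, 9) + (-1)·(-12, 5, 0) = (-3, -29, 9).

(-3, -29, 9)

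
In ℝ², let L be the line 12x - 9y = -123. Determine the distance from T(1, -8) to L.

d = |12·1 + (-9)·(-8) − (-123)| / √(144 + 81) = |207|/15 = 69/5.

69/5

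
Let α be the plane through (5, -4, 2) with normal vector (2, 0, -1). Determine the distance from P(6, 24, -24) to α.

28/√5

The plane has equation n·(r − (5, -4, 2)) = 0, i.e. n·r = 8.
Then n·(6, 24, -24) - 8 = 28.
|n| = √(4 + 0 + 1) = √5, so the distance is |28|/√5 = 28/√5.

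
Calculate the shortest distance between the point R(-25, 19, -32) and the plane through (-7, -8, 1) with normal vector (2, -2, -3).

The plane has equation n·(r − (-7, -8, 1)) = 0, i.e. n·r = -1.
n = (2, -2, -3); n·P − (-1) = 9; |n| = √17; distance = 9/√17 = 9√17/17.

9/√17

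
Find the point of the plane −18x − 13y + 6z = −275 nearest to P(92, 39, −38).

The perpendicular from P has direction n = (−18, −13, 6): r = (92, 39, −38) + t(−18, −13, 6).
Substitute into the plane: n·(P + tn) = -275 gives -2391 + 529t = -275, so t = 4.
Foot = (92, 39, −38) + 4·(−18, −13, 6) = (20, −13, −14).

(20, -13, -14)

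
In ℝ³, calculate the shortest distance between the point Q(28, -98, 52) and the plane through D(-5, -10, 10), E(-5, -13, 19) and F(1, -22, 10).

12√46/23

DE = (0, -3, 9) and DF = (6, -12, 0), so a normal is n = DE × DF = (108, 54, 18).
Then n·(28, -98, 52) - (-900) = -432.
|n| = √(11664 + 2916 + 324) = 18√46, so the distance is |-432|/(18√46) = 12√46/23.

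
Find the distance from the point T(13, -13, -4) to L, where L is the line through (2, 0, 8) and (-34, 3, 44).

A direction vector is d = (-36, 3, 36).
AP = (11, -13, -12); AP·d = -867, |AP|² = 434, |d|² = 2601.
distance² = |AP|² − (AP·d)²/|d|² = 434 − 751689/2601 = 145, so the distance is √145.

√145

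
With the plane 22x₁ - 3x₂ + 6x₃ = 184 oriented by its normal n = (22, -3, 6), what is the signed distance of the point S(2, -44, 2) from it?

4/23

n·S − 184 = 4.
|n| = 23, so the signed distance is 4/23.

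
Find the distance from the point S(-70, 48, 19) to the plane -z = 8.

27

Normal vector n = (0, 0, -1), and n·(-70, 48, 19) - 8 = -27.
|n| = √(0 + 0 + 1) = 1, so the distance is |-27|/1 = 27.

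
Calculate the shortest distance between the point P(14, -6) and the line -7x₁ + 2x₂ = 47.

157√53/53

d = |(-7)·14 + 2·(-6) − 47| / √(49 + 4) = |-157|/√53 = 157/√53.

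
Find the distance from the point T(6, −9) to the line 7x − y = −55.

53√2/5

The normal to the line is n = (7, −1) with |n| = 5√2.
|n·T − (-55)| = |51 − (-55)| = 106, so the distance is 106/(5√2) = 53√2/5.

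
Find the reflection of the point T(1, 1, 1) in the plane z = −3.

With n = (0, 0, 1), the signed offset is (n·T − (-3))/|n|² = 4/1 = 4.
T' = T − 2t·n = (1, 1, 1) − 8·(0, 0, 1) = (1, 1, −7).

(1, 1, -7)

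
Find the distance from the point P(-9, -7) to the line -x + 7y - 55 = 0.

d = |(-1)·(-9) + 7·(-7) − 55| / √(1 + 49) = |-95|/(5√2) = 19√2/2.

19/√2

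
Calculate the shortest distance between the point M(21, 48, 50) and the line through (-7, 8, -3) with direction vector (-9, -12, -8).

Direction vector d = (-9, -12, -8).
AP = (28, 40, 53); AP·d = -1156, |AP|² = 5193, |d|² = 289.
distance² = |AP|² − (AP·d)²/|d|² = 5193 − 1336336/289 = 569, so the distance is √569.

√569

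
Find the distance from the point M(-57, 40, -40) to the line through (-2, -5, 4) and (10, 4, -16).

√6361

A direction vector is d = (12, 9, -20).
AP = (-55, 45, -44), and AP × d = (-504, -1628, -1035).
|AP × d|² = 3975625 and |d|² = 625, so the distance is √(3975625/625) = √6361.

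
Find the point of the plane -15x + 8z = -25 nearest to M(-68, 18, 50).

(7, 18, 10)

The perpendicular from M has direction n = (-15, 0, 8): r = (-68, 18, 50) + t(-15, 0, 8).
Substitute into the plane: n·(M + tn) = -25 gives 1420 + 289t = -25, so t = -5.
Foot = (-68, 18, 50) + (-5)·(-15, 0, 8) = (7, 18, 10).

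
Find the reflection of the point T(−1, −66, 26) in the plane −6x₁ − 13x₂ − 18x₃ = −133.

(11, -40, 62)

With n = (−6, −13, −18), the signed offset is (n·T − (-133))/|n|² = 529/529 = 1.
T' = T − 2t·n = (−1, −66, 26) − 2·(−6, −13, −18) = (11, −40, 62).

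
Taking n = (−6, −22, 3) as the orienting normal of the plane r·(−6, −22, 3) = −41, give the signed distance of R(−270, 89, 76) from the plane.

n·R − (-41) = -69.
|n| = 23, so the signed distance is -69/23 = -3.

-3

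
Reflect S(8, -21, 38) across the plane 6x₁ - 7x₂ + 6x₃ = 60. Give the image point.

With n = (6, -7, 6), the signed offset is (n·S − 60)/|n|² = 363/121 = 3.
S' = S − 2t·n = (8, -21, 38) − 6·(6, -7, 6) = (-28, 21, 2).

(-28, 21, 2)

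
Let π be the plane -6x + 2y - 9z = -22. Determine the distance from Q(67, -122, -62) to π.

Normal vector n = (-6, 2, -9), and n·(67, -122, -62) - (-22) = -66.
|n| = √(36 + 4 + 81) = 11, so the distance is |-66|/11 = 6.

6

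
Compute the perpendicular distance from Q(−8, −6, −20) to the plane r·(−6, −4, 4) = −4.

Normal vector n = (−6, −4, 4), and n·(−8, −6, −20) − (−4) = −4.
|n| = √(36 + 16 + 16) = 2√17, so the distance is |-4|/(2√17) = 2√17/17.

2√17/17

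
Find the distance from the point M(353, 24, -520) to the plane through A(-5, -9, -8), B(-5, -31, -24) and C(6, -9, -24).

AB = (0, -22, -16) and AC = (11, 0, -16), so a normal is n = AB × AC = (352, -176, 242).
Then n·(353, 24, -520) - (-2112) = -3696.
|n| = √(123904 + 30976 + 58564) = 462, so the distance is |-3696|/462 = 8.

8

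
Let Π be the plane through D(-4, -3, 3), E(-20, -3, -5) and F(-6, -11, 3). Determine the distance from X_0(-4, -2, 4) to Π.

1

DE = (-16, 0, -8) and DF = (-2, -8, 0), so a normal is n = DE × DF = (-64, 16, 128).
Then n·(-4, -2, 4) - 592 = 144.
|n| = √(4096 + 256 + 16384) = 144, so the distance is |144|/144 = 1.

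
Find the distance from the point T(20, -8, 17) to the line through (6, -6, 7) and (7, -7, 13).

A direction vector is d = (1, -1, 6).
AP = (14, -2, 10), and AP × d = (-2, -74, -12).
|AP × d|² = 5624 and |d|² = 38, so the distance is √(5624/38) = √148 = 2√37.

2√37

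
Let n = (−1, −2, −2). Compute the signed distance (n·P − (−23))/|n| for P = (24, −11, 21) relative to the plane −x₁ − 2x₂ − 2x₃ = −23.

n·P − (-23) = -21.
|n| = 3, so the signed distance is -21/3 = -7.

-7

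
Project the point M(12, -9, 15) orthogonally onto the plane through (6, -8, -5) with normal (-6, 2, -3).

(0, -5, 9)

n = (-6, 2, -3), |n|² = 49, and n·M − (-37) = -98.
t = -98/49 = -2, so the foot is M − t·n = (12, -9, 15) − (-2)·(-6, 2, -3) = (0, -5, 9).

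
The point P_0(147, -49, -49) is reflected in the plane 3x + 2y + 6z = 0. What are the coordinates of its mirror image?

With n = (3, 2, 6), the signed offset is (n·P_0 − 0)/|n|² = 49/49 = 1.
P_0' = P_0 − 2t·n = (147, -49, -49) − 2·(3, 2, 6) = (141, -53, -61).

(141, -53, -61)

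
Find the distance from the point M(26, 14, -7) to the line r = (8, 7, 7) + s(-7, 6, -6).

Direction vector d = (-7, 6, -6).
AP = (18, 7, -14), and AP × d = (42, 206, 157).
|AP × d|² = 68849 and |d|² = 121, so the distance is √(68849/121) = √569.

√569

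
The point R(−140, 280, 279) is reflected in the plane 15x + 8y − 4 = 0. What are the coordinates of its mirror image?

(-2620/17, 4632/17, 279)

n = (15, 8, 0), |n|² = 289, n·R − 4 = 136, so t = 136/289 = 8/17.
Foot F = R − (8/17)·n = (−2500/17, 4696/17, 279); the reflection is 2F − R = (−2620/17, 4632/17, 279).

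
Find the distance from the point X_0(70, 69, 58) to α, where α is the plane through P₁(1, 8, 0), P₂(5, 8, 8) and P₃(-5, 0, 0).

23/√29

P₁P₂ = (4, 0, 8) and P₁P₃ = (-6, -8, 0), so a normal is n = P₁P₂ × P₁P₃ = (64, -48, -32).
n = (64, -48, -32); n·P − (-320) = -368; |n| = 16√29; distance = 368/(16√29) = 23√29/29.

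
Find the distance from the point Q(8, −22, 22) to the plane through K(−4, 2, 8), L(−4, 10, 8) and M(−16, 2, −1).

4

KL = (0, 8, 0) and KM = (−12, 0, −9), so a normal is n = KL × KM = (−72, 0, 96).
Then n·(8, −22, 22) − 1056 = 480.
|n| = √(5184 + 0 + 9216) = 120, so the distance is |480|/120 = 4.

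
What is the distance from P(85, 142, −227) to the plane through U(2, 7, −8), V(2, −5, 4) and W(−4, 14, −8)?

7

UV = (0, −12, 12) and UW = (−6, 7, 0), so a normal is n = UV × UW = (−84, −72, −72).
n = (−84, −72, −72); n·P − (-96) = -924; |n| = 132; distance = 924/132 = 7.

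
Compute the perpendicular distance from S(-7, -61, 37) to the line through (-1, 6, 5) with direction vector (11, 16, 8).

Direction vector d = (11, 16, 8).
AP = (-6, -67, 32), and AP × d = (-1048, 400, 641).
|AP × d|² = 1669185 and |d|² = 441, so the distance is √(1669185/441) = √3785.

√3785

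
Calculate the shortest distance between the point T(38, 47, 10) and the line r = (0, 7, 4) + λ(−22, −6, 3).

2√241

Direction vector d = (−22, −6, 3).
AP = (38, 40, 6); AP·d = -1058, |AP|² = 3080, |d|² = 529.
distance² = |AP|² − (AP·d)²/|d|² = 3080 − 1119364/529 = 964, so the distance is 2√241.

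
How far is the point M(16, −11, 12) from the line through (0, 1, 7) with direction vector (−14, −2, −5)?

Direction vector d = (−14, −2, −5).
AP = (16, −12, 5); AP·d = -225, |AP|² = 425, |d|² = 225.
distance² = |AP|² − (AP·d)²/|d|² = 425 − 50625/225 = 200, so the distance is 10√2.

10√2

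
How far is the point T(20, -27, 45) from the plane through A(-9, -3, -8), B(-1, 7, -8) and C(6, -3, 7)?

4√66/11

AB = (8, 10, 0) and AC = (15, 0, 15), so a normal is n = AB × AC = (150, -120, -150).
Then n·(20, -27, 45) - 210 = -720.
|n| = √(22500 + 14400 + 22500) = 30√66, so the distance is |-720|/(30√66) = 24/√66.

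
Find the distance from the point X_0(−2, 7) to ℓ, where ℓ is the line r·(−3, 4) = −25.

59/5

The normal to the line is n = (−3, 4) with |n| = 5.
|n·X_0 − (-25)| = |34 − (-25)| = 59, so the distance is 59/5.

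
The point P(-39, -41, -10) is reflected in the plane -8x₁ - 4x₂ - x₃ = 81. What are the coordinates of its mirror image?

n = (-8, -4, -1), |n|² = 81, n·P − 81 = 405, so t = 405/81 = 5.
Foot F = P − 5·n = (1, -21, -5); the reflection is 2F − P = (41, -1, 0).

(41, -1, 0)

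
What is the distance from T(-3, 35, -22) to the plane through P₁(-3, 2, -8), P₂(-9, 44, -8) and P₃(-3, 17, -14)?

P₁P₂ = (-6, 42, 0) and P₁P₃ = (0, 15, -6), so a normal is n = P₁P₂ × P₁P₃ = (-252, -36, -90).
Then n·(-3, 35, -22) - 1404 = 72.
|n| = √(63504 + 1296 + 8100) = 270, so the distance is |72|/270 = 4/15.

4/15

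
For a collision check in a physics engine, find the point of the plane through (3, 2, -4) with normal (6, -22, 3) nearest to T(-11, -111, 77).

n = (6, -22, 3), |n|² = 529, and n·T − (-38) = 2645.
t = 2645/529 = 5, so the foot is T − t·n = (-11, -111, 77) − 5·(6, -22, 3) = (-41, -1, 62).

(-41, -1, 62)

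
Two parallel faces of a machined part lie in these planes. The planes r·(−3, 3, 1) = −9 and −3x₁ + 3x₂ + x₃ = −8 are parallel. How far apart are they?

With common normal n = (−3, 3, 1) (|n| = √19), the distance is |(-9) − (-8)|/|n| = 1/√19 = √19/19.

1/√19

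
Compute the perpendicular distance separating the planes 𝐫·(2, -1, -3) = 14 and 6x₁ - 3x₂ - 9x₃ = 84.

√14

Divide the second equation by 3 to match normals: 2x₁ - x₂ - 3x₃ = 28.
With common normal n = (2, -1, -3) (|n| = √14), the distance is |14 − 28|/|n| = 14/√14 = √14.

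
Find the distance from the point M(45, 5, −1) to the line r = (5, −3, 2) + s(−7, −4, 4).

Direction vector d = (−7, −4, 4).
AP = (40, 8, −3), and AP × d = (20, −139, −104).
|AP × d|² = 30537 and |d|² = 81, so the distance is √(30537/81) = √377.

√377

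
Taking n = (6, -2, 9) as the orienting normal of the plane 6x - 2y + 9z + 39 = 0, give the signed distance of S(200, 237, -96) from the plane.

n·S − (-39) = -99.
|n| = 11, so the signed distance is -99/11 = -9.

-9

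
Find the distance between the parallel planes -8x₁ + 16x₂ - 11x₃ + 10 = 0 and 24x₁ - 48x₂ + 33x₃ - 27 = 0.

Divide the second equation by -3 to match normals: -8x₁ + 16x₂ - 11x₃ = -9.
Both planes have normal n = (-8, 16, -11), |n| = 21. Any point on the first plane is at distance |(-9) − (-10)|/|n| = 1/21 from the second.

1/21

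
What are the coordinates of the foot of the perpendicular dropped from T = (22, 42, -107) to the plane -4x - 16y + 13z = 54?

n = (-4, -16, 13), |n|² = 441, and n·T − 54 = -2205.
t = -2205/441 = -5, so the foot is T − t·n = (22, 42, -107) − (-5)·(-4, -16, 13) = (2, -38, -42).

(2, -38, -42)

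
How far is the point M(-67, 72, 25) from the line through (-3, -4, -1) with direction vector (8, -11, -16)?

Direction vector d = (8, -11, -16).
AP = (-64, 76, 26); AP·d = -1764, |AP|² = 10548, |d|² = 441.
distance² = |AP|² − (AP·d)²/|d|² = 10548 − 3111696/441 = 3492, so the distance is 6√97.

6√97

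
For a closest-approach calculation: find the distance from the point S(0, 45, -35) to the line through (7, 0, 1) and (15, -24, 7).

3√74

A direction vector is d = (8, -24, 6).
AP = (-7, 45, -36); AP·d = -1352, |AP|² = 3370, |d|² = 676.
distance² = |AP|² − (AP·d)²/|d|² = 3370 − 1827904/676 = 666, so the distance is 3√74.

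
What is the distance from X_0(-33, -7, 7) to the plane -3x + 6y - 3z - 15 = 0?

7/√6

Normal vector n = (-3, 6, -3), and n·(-33, -7, 7) - 15 = 21.
|n| = √(9 + 36 + 9) = 3√6, so the distance is |21|/(3√6) = 7/√6.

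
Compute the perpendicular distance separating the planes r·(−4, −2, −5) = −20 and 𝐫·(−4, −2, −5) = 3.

With common normal n = (−4, −2, −5) (|n| = 3√5), the distance is |(-20) − 3|/|n| = 23/(3√5).

23√5/15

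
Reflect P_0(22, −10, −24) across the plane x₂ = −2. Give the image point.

(22, 6, -24)

n = (0, 1, 0), |n|² = 1, n·P_0 − (-2) = -8, so t = -8/1 = -8.
Foot F = P_0 − (-8)·n = (22, −2, −24); the reflection is 2F − P_0 = (22, 6, −24).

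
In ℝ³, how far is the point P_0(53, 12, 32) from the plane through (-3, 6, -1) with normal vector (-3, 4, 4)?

The plane has equation n·(r − (-3, 6, -1)) = 0, i.e. n·r = 29.
n = (-3, 4, 4); n·P − 29 = -12; |n| = √41; distance = 12/√41 = 12√41/41.

12√41/41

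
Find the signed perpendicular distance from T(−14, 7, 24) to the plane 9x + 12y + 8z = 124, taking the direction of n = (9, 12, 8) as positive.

26/17

n·T − 124 = 26.
|n| = 17, so the signed distance is 26/17.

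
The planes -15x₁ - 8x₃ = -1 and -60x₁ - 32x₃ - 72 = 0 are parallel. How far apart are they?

Divide the second equation by 4 to match normals: -15x₁ - 8x₃ = 18.
With common normal n = (-15, 0, -8) (|n| = 17), the distance is |(-1) − 18|/|n| = 19/17.

19/17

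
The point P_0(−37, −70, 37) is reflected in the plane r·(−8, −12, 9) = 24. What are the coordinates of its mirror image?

(43, 50, -53)

With n = (−8, −12, 9), the signed offset is (n·P_0 − 24)/|n|² = 1445/289 = 5.
P_0' = P_0 − 2t·n = (−37, −70, 37) − 10·(−8, −12, 9) = (43, 50, −53).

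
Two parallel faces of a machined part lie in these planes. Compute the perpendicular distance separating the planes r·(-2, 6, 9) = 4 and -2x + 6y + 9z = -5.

9/11

With common normal n = (-2, 6, 9) (|n| = 11), the distance is |4 − (-5)|/|n| = 9/11.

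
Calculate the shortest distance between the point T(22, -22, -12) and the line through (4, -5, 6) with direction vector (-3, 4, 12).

Direction vector d = (-3, 4, 12).
AP = (18, -17, -18); AP·d = -338, |AP|² = 937, |d|² = 169.
distance² = |AP|² − (AP·d)²/|d|² = 937 − 114244/169 = 261, so the distance is 3√29.

3√29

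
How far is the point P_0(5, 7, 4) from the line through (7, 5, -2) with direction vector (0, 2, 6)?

2

Direction vector d = (0, 2, 6).
AP = (-2, 2, 6), and AP × d = (0, 12, -4).
|AP × d|² = 160 and |d|² = 40, so the distance is √(160/40) = √4 = 2.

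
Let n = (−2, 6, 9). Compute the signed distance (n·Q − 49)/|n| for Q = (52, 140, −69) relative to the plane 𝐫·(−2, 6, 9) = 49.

n·Q − 49 = 66.
|n| = 11, so the signed distance is 66/11 = 6.

6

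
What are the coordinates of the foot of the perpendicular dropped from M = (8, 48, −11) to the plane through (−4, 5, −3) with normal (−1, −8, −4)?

(4, 16, -27)

n = (−1, −8, −4), |n|² = 81, and n·M − (-24) = -324.
t = -324/81 = -4, so the foot is M − t·n = (8, 48, −11) − (-4)·(−1, −8, −4) = (4, 16, −27).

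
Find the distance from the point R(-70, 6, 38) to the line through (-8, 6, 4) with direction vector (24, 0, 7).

Direction vector d = (24, 0, 7).
AP = (-62, 0, 34); AP·d = -1250, |AP|² = 5000, |d|² = 625.
distance² = |AP|² − (AP·d)²/|d|² = 5000 − 1562500/625 = 2500, so the distance is 50.

50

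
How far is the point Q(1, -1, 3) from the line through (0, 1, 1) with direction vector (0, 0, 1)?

Direction vector d = (0, 0, 1).
AP = (1, -2, 2), and AP × d = (-2, -1, 0).
|AP × d|² = 5 and |d|² = 1, so the distance is √5.

√5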